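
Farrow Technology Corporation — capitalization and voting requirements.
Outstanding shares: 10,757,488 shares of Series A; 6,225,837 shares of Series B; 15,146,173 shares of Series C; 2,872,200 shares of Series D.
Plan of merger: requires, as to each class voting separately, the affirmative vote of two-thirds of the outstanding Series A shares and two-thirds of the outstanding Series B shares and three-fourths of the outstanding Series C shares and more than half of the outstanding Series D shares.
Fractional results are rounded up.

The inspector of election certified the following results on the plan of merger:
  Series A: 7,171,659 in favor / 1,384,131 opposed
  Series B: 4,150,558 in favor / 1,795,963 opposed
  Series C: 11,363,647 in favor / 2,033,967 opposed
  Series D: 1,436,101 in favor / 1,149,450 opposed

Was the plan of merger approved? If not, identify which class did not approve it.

Series A: 2/3 of 10757488 = 7171658.67, rounded up to 7171659; 7,171,659 required, 7,171,659 in favor — approved.
Series B: 2/3 of 6225837 = 4150558; 4,150,558 required, 4,150,558 in favor — approved.
Series C: 3/4 of 15146173 = 11359629.75, rounded up to 11359630; 11,359,630 required, 11,363,647 in favor — approved.
Series D: a majority of 2872200 is 1436101; 1,436,101 required, 1,436,101 in favor — approved.

Approved — every class gave the required vote.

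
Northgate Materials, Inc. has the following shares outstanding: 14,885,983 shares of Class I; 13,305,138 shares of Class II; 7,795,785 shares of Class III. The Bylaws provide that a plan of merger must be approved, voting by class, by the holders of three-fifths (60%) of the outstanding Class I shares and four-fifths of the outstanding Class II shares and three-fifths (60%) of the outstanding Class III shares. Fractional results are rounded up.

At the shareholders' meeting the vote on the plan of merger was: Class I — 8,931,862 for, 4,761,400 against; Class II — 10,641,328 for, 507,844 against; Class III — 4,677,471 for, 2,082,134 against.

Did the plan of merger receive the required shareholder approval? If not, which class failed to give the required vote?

Not approved — the Class II shares did not give the required vote.

Class I: 3/5 of 14885983 = 8931589.80, rounded up to 8931590; 8,931,590 required, 8,931,862 in favor — approved.
Class II: 4/5 of 13305138 = 10644110.40, rounded up to 10644111; 10,644,111 required, 10,641,328 in favor — not approved.
Class III: 3/5 of 7795785 = 4677471; 4,677,471 required, 4,677,471 in favor — approved.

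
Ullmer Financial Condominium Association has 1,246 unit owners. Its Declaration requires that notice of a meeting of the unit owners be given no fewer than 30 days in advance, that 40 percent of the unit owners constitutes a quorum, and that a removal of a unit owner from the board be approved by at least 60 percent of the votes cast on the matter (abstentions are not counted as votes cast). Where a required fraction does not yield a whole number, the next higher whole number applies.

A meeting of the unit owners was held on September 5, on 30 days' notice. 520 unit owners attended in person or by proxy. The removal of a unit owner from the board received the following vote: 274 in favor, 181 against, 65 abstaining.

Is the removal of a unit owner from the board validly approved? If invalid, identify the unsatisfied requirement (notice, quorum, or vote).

Valid — all requirements satisfied.

Notice: 30 days given; 30 required. Satisfied.
Quorum: 40% of 1,246 = 498.40, rounded up to 499; 520 present. Satisfied.
Vote: requires three-fifths of the votes cast (520 − 65 abstaining = 455); 3/5 of 455 = 273, so 273 needed; 274 in favor. Satisfied.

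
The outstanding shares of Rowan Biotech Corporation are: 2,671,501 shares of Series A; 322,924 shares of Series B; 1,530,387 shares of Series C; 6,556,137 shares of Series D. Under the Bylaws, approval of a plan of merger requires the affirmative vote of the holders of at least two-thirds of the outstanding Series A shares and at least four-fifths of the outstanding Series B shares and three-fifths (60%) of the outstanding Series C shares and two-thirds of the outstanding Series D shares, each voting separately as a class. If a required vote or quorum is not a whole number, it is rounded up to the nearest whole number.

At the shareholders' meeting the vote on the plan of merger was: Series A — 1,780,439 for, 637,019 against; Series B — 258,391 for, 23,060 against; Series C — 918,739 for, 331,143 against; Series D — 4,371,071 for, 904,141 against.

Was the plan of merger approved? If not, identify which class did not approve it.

Series A: 2/3 of 2671501 = 1781000.67, rounded up to 1781001; 1,781,001 required, 1,780,439 in favor — not approved.
Series B: 4/5 of 322924 = 258339.20, rounded up to 258340; 258,340 required, 258,391 in favor — approved.
Series C: 3/5 of 1530387 = 918232.20, rounded up to 918233; 918,233 required, 918,739 in favor — approved.
Series D: 2/3 of 6556137 = 4370758; 4,370,758 required, 4,371,071 in favor — approved.

Not approved — the Series A shares did not give the required vote.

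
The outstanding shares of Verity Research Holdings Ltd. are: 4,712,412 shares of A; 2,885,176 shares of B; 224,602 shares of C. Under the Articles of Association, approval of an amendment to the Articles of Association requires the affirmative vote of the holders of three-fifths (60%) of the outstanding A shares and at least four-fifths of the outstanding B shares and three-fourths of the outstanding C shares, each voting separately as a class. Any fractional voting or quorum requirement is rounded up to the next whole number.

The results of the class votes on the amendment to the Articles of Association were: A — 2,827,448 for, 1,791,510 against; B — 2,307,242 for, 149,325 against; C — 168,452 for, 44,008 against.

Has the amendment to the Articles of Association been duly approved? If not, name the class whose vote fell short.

A: 3/5 of 4712412 = 2827447.20, rounded up to 2827448; 2,827,448 required, 2,827,448 in favor — approved.
B: 4/5 of 2885176 = 2308140.80, rounded up to 2308141; 2,308,141 required, 2,307,242 in favor — not approved.
C: 3/4 of 224602 = 168451.50, rounded up to 168452; 168,452 required, 168,452 in favor — approved.

Not approved — the B shares did not give the required vote.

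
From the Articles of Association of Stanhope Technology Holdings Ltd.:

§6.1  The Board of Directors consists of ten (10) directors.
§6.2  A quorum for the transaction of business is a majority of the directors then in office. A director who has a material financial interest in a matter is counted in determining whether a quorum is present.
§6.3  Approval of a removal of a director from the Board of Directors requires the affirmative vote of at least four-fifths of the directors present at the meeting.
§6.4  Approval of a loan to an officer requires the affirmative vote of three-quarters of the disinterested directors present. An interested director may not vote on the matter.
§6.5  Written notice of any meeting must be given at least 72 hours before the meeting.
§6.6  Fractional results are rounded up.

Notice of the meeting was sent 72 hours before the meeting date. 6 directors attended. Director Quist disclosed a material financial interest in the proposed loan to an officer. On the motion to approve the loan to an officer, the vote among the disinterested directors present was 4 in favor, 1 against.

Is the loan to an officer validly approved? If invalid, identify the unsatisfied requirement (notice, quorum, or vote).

Valid — all requirements satisfied.

Notice: 72 hours given; 72 required (72 ≥ 72). Satisfied.
Quorum: 6 present (interested directors count toward quorum); quorum is 6. Satisfied.
Vote: the loan to an officer requires three-fourths of the disinterested directors present (6 − 1 = 5). 3/4 of 5 = 3.75, rounded up to 4, so 4 affirmative votes are needed; 4 voted in favor. Satisfied.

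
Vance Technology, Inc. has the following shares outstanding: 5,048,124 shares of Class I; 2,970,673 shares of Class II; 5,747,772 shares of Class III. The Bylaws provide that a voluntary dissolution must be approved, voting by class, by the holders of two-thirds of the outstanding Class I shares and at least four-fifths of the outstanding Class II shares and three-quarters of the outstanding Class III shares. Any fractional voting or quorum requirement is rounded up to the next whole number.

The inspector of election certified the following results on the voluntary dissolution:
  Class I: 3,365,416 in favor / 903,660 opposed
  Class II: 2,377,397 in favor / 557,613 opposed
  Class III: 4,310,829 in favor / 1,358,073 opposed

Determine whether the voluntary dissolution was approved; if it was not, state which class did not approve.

Approved — every class gave the required vote.

Class I: 2/3 of 5048124 = 3365416; 3,365,416 required, 3,365,416 in favor — approved.
Class II: 4/5 of 2970673 = 2376538.40, rounded up to 2376539; 2,376,539 required, 2,377,397 in favor — approved.
Class III: 3/4 of 5747772 = 4310829; 4,310,829 required, 4,310,829 in favor — approved.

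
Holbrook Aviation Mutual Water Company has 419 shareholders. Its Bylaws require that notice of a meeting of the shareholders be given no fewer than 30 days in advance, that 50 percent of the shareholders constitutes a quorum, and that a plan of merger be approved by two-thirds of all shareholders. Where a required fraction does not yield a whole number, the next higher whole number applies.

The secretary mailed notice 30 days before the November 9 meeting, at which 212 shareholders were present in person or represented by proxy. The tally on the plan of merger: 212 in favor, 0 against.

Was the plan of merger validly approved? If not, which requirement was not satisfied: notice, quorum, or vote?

Notice: 30 days given; 30 required. Satisfied.
Quorum: 50% of 419 = 209.50, rounded up to 210; 212 present. Satisfied.
Vote: requires two-thirds of all shareholders (419); 2/3 of 419 = 279.33, rounded up to 280, so 280 needed; 212 in favor. Not satisfied.

Invalid — vote requirement not satisfied.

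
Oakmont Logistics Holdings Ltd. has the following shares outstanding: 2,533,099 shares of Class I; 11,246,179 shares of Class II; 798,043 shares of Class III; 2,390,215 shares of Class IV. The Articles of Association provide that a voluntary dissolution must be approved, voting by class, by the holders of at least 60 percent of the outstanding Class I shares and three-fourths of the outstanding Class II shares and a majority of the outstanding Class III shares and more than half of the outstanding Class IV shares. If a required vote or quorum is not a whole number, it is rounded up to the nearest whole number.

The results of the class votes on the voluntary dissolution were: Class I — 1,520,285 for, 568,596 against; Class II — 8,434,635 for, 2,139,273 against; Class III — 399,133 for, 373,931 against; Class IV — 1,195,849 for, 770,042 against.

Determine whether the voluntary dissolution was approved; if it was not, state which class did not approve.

Class I: 3/5 of 2533099 = 1519859.40, rounded up to 1519860; 1,519,860 required, 1,520,285 in favor — approved.
Class II: 3/4 of 11246179 = 8434634.25, rounded up to 8434635; 8,434,635 required, 8,434,635 in favor — approved.
Class III: a majority of 798043 is 399022; 399,022 required, 399,133 in favor — approved.
Class IV: a majority of 2390215 is 1195108; 1,195,108 required, 1,195,849 in favor — approved.

Approved — every class gave the required vote.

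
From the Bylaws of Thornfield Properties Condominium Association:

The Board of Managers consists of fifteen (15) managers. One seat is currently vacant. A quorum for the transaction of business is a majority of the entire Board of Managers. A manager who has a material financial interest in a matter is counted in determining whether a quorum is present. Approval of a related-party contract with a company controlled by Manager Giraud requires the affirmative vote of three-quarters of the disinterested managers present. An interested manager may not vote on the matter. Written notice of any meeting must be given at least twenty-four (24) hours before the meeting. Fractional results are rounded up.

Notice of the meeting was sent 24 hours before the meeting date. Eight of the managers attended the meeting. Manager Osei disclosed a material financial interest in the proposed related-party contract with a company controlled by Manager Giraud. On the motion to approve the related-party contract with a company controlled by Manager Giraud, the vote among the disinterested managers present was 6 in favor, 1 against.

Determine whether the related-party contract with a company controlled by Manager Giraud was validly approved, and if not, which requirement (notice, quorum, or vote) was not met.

Valid — all requirements satisfied.

Notice: 24 hours given; 24 required (24 ≥ 24). Satisfied.
Quorum: 8 present (interested managers count toward quorum); quorum is 8. Satisfied.
Vote: the related-party contract with a company controlled by Manager Giraud requires three-fourths of the disinterested managers present (8 − 1 = 7). 3/4 of 7 = 5.25, rounded up to 6, so 6 affirmative votes are needed; 6 voted in favor. Satisfied.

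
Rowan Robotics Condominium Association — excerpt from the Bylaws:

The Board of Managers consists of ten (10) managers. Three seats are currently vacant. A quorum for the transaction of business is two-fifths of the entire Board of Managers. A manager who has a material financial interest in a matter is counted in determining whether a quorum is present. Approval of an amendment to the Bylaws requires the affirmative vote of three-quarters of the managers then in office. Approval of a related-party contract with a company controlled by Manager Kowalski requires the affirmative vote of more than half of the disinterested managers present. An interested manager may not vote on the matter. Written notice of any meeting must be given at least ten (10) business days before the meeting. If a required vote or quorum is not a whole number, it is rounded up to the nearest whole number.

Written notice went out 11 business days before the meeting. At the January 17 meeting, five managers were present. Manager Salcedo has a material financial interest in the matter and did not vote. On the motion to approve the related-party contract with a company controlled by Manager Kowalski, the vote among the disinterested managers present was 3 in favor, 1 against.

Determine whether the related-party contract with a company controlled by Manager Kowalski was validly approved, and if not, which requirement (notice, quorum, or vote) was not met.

Valid — all requirements satisfied.

Notice: 11 business days given; 10 required (11 ≥ 10). Satisfied.
Quorum: 5 present (interested managers count toward quorum); quorum is 4. Satisfied.
Vote: the related-party contract with a company controlled by Manager Kowalski requires a majority of the disinterested managers present (5 − 1 = 4). A majority of 4 is 3, so 3 affirmative votes are needed; 3 voted in favor. Satisfied.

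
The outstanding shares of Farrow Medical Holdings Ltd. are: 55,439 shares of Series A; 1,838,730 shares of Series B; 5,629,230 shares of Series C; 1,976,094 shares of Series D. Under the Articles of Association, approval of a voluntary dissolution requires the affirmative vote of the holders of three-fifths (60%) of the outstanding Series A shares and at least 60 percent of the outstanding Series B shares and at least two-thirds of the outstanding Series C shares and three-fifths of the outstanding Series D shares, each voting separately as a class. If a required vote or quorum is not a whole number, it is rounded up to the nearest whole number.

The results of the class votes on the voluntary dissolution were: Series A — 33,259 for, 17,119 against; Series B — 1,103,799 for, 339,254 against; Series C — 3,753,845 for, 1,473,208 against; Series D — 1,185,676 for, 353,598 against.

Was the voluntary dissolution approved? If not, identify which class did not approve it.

Series A: 3/5 of 55439 = 33263.40, rounded up to 33264; 33,264 required, 33,259 in favor — not approved.
Series B: 3/5 of 1838730 = 1103238; 1,103,238 required, 1,103,799 in favor — approved.
Series C: 2/3 of 5629230 = 3752820; 3,752,820 required, 3,753,845 in favor — approved.
Series D: 3/5 of 1976094 = 1185656.40, rounded up to 1185657; 1,185,657 required, 1,185,676 in favor — approved.

Not approved — the Series A shares did not give the required vote.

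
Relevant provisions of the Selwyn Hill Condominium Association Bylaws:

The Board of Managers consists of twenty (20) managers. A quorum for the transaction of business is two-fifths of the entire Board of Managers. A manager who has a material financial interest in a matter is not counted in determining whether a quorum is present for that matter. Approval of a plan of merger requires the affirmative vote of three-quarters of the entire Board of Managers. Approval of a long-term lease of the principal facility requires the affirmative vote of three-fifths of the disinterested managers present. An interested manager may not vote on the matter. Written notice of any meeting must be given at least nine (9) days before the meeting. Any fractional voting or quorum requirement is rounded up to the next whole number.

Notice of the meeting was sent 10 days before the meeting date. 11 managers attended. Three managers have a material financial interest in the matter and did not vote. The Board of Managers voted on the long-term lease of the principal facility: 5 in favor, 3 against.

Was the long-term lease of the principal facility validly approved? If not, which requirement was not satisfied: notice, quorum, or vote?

Valid — all requirements satisfied.

Notice: 10 days given; 9 required (10 ≥ 9). Satisfied.
Quorum: 11 present, but the 3 interested managers do not count, leaving 8. Quorum is 8. Satisfied.
Vote: the long-term lease of the principal facility requires three-fifths of the disinterested managers present (11 − 3 = 8). 3/5 of 8 = 4.80, rounded up to 5, so 5 affirmative votes are needed; 5 voted in favor. Satisfied.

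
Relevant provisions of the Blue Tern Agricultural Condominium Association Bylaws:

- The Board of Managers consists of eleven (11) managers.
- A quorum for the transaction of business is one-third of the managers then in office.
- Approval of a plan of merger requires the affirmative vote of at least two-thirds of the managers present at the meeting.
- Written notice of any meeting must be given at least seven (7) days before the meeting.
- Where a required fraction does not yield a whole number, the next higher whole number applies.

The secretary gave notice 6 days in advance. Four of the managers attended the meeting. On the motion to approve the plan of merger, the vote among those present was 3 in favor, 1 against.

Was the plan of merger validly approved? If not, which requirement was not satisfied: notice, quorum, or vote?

Invalid — notice requirement not satisfied.

Notice: 6 days given; 7 required (6 < 7). Not satisfied.
Quorum: 4 present; quorum is 4. Satisfied.
Vote: the plan of merger requires two-thirds of the managers present (4). 2/3 of 4 = 2.67, rounded up to 3, so 3 affirmative votes are needed; 3 voted in favor. Satisfied.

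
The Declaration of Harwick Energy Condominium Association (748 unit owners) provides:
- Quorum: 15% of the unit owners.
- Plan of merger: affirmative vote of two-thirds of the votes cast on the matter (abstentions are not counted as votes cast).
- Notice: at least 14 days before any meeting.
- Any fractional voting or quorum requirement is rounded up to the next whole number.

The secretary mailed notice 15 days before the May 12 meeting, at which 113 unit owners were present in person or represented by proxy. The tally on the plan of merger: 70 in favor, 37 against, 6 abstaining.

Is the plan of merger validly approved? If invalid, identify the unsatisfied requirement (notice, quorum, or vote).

Notice: 15 days given; 14 required. Satisfied.
Quorum: 15% of 748 = 112.20, rounded up to 113; 113 present. Satisfied.
Vote: requires two-thirds of the votes cast (113 − 6 abstaining = 107); 2/3 of 107 = 71.33, rounded up to 72, so 72 needed; 70 in favor. Not satisfied.

Invalid — vote requirement not satisfied.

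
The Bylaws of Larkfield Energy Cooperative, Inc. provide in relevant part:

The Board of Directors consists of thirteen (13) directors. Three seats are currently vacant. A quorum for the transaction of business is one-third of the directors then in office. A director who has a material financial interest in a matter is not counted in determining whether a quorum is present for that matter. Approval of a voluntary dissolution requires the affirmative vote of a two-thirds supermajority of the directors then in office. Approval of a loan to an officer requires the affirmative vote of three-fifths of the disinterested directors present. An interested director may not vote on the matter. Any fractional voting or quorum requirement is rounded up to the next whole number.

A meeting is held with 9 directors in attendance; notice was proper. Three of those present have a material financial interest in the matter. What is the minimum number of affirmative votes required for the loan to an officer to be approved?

4

The loan to an officer requires three-fifths of the disinterested directors present (9 − 3 = 6).
3/5 of 6 = 3.60, rounded up to 4.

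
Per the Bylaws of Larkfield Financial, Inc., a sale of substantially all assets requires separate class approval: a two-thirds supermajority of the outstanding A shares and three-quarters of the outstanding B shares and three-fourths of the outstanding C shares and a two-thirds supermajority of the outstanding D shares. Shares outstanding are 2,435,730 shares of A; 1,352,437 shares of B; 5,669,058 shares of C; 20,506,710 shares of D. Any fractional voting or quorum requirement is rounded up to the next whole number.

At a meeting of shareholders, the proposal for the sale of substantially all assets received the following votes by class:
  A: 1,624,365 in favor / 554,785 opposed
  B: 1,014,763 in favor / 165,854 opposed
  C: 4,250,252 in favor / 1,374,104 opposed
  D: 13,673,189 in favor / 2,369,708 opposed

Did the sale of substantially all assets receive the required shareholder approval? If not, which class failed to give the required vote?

A: 2/3 of 2435730 = 1623820; 1,623,820 required, 1,624,365 in favor — approved.
B: 3/4 of 1352437 = 1014327.75, rounded up to 1014328; 1,014,328 required, 1,014,763 in favor — approved.
C: 3/4 of 5669058 = 4251793.50, rounded up to 4251794; 4,251,794 required, 4,250,252 in favor — not approved.
D: 2/3 of 20506710 = 13671140; 13,671,140 required, 13,673,189 in favor — approved.

Not approved — the C shares did not give the required vote.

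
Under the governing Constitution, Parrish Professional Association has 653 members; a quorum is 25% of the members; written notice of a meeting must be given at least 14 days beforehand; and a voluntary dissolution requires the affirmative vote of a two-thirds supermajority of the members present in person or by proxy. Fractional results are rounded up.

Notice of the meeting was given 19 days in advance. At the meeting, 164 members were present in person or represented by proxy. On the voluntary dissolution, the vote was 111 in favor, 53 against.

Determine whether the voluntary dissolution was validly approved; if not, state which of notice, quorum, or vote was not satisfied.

Valid — all requirements satisfied.

Notice: 19 days given; 14 required. Satisfied.
Quorum: 25% of 653 = 163.25, rounded up to 164; 164 present. Satisfied.
Vote: requires two-thirds of those present (164); 2/3 of 164 = 109.33, rounded up to 110, so 110 needed; 111 in favor. Satisfied.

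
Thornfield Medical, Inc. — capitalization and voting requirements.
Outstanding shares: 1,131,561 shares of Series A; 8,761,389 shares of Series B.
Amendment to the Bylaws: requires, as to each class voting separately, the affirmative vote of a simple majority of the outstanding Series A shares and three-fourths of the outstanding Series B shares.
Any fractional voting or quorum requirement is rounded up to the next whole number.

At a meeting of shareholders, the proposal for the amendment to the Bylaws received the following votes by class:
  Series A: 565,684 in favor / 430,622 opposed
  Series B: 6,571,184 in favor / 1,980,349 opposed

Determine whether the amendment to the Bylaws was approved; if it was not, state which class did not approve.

Not approved — the Series A shares did not give the required vote.

Series A: a majority of 1131561 is 565781; 565,781 required, 565,684 in favor — not approved.
Series B: 3/4 of 8761389 = 6571041.75, rounded up to 6571042; 6,571,042 required, 6,571,184 in favor — approved.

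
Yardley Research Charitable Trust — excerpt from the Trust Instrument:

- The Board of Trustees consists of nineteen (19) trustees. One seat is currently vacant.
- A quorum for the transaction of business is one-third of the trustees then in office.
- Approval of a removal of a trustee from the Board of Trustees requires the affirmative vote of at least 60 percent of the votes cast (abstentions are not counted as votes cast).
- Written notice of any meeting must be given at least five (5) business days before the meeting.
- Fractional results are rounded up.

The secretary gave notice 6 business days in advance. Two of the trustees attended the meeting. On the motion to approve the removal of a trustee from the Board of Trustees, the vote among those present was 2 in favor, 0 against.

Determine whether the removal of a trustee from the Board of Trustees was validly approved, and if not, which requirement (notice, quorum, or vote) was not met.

Notice: 6 business days given; 5 required (6 ≥ 5). Satisfied.
Quorum: 2 present; quorum is 6. Not satisfied.
Vote: the removal of a trustee from the Board of Trustees requires three-fifths of the votes cast (2). 3/5 of 2 = 1.20, rounded up to 2, so 2 affirmative votes are needed; 2 voted in favor. Satisfied. (Moot — without a quorum no business can be validly transacted.)

Invalid — quorum requirement not satisfied.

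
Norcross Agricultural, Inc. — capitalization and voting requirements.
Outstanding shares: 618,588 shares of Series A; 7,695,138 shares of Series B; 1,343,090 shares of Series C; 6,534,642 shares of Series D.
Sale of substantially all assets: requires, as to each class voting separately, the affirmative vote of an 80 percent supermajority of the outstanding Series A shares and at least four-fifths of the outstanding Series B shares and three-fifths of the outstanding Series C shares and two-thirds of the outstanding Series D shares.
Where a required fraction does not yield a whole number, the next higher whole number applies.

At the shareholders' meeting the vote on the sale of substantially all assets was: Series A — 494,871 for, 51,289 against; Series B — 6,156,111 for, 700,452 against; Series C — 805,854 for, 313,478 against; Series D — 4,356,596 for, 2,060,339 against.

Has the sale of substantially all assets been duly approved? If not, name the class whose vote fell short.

Series A: 4/5 of 618588 = 494870.40, rounded up to 494871; 494,871 required, 494,871 in favor — approved.
Series B: 4/5 of 7695138 = 6156110.40, rounded up to 6156111; 6,156,111 required, 6,156,111 in favor — approved.
Series C: 3/5 of 1343090 = 805854; 805,854 required, 805,854 in favor — approved.
Series D: 2/3 of 6534642 = 4356428; 4,356,428 required, 4,356,596 in favor — approved.

Approved — every class gave the required vote.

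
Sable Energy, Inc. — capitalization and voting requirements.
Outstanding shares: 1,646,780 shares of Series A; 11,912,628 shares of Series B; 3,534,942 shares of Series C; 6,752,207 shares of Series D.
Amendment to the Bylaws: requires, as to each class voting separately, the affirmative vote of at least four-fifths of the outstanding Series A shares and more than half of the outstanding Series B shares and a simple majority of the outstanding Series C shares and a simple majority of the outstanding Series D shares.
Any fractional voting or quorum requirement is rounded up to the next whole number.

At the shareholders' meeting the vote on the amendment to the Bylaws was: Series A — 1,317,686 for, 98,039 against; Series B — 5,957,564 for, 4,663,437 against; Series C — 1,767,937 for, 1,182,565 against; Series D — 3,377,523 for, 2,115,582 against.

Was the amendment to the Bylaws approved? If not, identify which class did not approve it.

Approved — every class gave the required vote.

Series A: 4/5 of 1646780 = 1317424; 1,317,424 required, 1,317,686 in favor — approved.
Series B: a majority of 11912628 is 5956315; 5,956,315 required, 5,957,564 in favor — approved.
Series C: a majority of 3534942 is 1767472; 1,767,472 required, 1,767,937 in favor — approved.
Series D: a majority of 6752207 is 3376104; 3,376,104 required, 3,377,523 in favor — approved.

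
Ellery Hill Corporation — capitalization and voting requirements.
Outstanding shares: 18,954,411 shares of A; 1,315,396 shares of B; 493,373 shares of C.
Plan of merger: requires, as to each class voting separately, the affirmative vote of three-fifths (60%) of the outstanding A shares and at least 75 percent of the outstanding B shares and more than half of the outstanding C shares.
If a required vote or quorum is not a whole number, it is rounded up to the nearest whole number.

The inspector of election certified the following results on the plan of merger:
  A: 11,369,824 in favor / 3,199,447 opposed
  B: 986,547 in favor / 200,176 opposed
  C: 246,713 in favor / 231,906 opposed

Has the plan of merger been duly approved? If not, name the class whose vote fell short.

A: 3/5 of 18954411 = 11372646.60, rounded up to 11372647; 11,372,647 required, 11,369,824 in favor — not approved.
B: 3/4 of 1315396 = 986547; 986,547 required, 986,547 in favor — approved.
C: a majority of 493373 is 246687; 246,687 required, 246,713 in favor — approved.

Not approved — the A shares did not give the required vote.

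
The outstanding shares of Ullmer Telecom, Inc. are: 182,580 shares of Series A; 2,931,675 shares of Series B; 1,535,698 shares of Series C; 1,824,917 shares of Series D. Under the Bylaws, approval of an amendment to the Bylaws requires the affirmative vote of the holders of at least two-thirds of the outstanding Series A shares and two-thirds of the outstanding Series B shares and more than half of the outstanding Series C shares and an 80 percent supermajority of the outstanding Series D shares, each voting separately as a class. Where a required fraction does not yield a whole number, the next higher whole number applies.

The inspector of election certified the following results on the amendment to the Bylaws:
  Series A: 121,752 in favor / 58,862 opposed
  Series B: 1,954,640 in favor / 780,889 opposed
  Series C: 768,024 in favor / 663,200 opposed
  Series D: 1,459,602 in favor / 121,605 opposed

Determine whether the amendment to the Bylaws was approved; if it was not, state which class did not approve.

Not approved — the Series D shares did not give the required vote.

Series A: 2/3 of 182580 = 121720; 121,720 required, 121,752 in favor — approved.
Series B: 2/3 of 2931675 = 1954450; 1,954,450 required, 1,954,640 in favor — approved.
Series C: a majority of 1535698 is 767850; 767,850 required, 768,024 in favor — approved.
Series D: 4/5 of 1824917 = 1459933.60, rounded up to 1459934; 1,459,934 required, 1,459,602 in favor — not approved.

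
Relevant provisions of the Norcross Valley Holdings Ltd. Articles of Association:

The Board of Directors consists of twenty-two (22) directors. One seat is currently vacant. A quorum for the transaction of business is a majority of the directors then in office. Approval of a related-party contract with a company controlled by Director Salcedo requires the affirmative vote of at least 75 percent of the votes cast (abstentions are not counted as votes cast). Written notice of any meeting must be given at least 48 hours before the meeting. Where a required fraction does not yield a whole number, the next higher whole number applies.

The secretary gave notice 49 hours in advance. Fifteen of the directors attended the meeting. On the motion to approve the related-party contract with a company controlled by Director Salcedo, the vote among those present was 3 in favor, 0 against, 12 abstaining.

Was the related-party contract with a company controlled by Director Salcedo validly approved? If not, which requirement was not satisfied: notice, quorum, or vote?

Notice: 49 hours given; 48 required (49 ≥ 48). Satisfied.
Quorum: 15 present; quorum is 11. Satisfied.
Vote: the related-party contract with a company controlled by Director Salcedo requires three-fourths of the votes cast (15 present − 12 abstaining = 3). 3/4 of 3 = 2.25, rounded up to 3, so 3 affirmative votes are needed; 3 voted in favor. Satisfied.

Valid — all requirements satisfied.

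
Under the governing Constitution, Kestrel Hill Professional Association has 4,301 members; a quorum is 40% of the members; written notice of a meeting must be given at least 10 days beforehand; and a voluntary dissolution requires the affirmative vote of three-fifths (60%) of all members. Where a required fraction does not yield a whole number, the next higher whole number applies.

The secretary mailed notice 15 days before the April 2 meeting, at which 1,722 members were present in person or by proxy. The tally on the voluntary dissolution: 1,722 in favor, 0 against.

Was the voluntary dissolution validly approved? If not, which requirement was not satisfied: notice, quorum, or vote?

Invalid — vote requirement not satisfied.

Notice: 15 days given; 10 required. Satisfied.
Quorum: 40% of 4,301 = 1,720.40, rounded up to 1,721; 1,722 present. Satisfied.
Vote: requires three-fifths of all members (4,301); 3/5 of 4301 = 2580.60, rounded up to 2581, so 2,581 needed; 1,722 in favor. Not satisfied.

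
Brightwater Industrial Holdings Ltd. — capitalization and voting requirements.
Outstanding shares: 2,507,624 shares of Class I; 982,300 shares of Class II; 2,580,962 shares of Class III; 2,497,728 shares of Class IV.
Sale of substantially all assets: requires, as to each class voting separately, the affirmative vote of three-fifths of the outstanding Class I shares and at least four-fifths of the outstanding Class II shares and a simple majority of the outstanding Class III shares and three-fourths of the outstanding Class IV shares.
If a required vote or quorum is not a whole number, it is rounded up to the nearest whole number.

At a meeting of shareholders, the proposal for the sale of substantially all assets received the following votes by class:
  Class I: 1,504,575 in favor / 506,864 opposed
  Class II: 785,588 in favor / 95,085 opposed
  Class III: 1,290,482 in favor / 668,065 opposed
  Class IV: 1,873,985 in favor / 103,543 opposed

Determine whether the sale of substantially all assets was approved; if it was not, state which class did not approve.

Not approved — the Class II shares did not give the required vote.

Class I: 3/5 of 2507624 = 1504574.40, rounded up to 1504575; 1,504,575 required, 1,504,575 in favor — approved.
Class II: 4/5 of 982300 = 785840; 785,840 required, 785,588 in favor — not approved.
Class III: a majority of 2580962 is 1290482; 1,290,482 required, 1,290,482 in favor — approved.
Class IV: 3/4 of 2497728 = 1873296; 1,873,296 required, 1,873,985 in favor — approved.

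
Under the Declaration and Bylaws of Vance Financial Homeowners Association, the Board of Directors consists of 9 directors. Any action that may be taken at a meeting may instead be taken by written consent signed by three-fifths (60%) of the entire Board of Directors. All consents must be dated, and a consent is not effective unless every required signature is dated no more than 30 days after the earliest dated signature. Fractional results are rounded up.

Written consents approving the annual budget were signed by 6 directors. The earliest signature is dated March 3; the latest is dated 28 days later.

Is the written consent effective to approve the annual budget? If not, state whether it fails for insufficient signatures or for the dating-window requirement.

Signatures required: three-fifths (60%) of 9 — 3/5 of 9 = 5.40, rounded up to 6, so 6 needed; 6 signed. Sufficient.
Dating window: the latest signature is 28 days after the earliest; the limit is 30 days. Within the window.

Effective — both the signature and dating-window requirements are satisfied.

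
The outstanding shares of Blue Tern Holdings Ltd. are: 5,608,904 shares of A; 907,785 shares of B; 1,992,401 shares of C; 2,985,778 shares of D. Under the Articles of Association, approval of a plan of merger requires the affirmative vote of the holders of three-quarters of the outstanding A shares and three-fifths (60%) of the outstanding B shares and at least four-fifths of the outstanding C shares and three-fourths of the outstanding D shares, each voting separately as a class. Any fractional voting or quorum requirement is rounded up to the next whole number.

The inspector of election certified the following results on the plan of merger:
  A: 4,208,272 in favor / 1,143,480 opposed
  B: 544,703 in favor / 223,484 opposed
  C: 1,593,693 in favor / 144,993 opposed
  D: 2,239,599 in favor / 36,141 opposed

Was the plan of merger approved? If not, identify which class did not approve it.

Not approved — the C shares did not give the required vote.

A: 3/4 of 5608904 = 4206678; 4,206,678 required, 4,208,272 in favor — approved.
B: 3/5 of 907785 = 544671; 544,671 required, 544,703 in favor — approved.
C: 4/5 of 1992401 = 1593920.80, rounded up to 1593921; 1,593,921 required, 1,593,693 in favor — not approved.
D: 3/4 of 2985778 = 2239333.50, rounded up to 2239334; 2,239,334 required, 2,239,599 in favor — approved.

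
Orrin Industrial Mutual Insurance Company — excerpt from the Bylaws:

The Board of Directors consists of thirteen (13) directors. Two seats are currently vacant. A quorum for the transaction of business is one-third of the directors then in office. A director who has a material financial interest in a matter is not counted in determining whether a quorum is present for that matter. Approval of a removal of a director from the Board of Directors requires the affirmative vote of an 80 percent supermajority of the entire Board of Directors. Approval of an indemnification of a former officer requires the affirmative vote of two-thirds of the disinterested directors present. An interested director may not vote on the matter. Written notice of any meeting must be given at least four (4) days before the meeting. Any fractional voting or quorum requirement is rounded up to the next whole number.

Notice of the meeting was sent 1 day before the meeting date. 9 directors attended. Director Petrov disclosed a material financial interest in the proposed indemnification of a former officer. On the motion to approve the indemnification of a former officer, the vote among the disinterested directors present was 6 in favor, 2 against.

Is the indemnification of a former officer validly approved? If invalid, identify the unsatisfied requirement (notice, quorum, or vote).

Notice: 1 day given; 4 required (1 < 4). Not satisfied.
Quorum: 9 present, but the 1 interested director does not count, leaving 8. Quorum is 4. Satisfied.
Vote: the indemnification of a former officer requires two-thirds of the disinterested directors present (9 − 1 = 8). 2/3 of 8 = 5.33, rounded up to 6, so 6 affirmative votes are needed; 6 voted in favor. Satisfied.

Invalid — notice requirement not satisfied.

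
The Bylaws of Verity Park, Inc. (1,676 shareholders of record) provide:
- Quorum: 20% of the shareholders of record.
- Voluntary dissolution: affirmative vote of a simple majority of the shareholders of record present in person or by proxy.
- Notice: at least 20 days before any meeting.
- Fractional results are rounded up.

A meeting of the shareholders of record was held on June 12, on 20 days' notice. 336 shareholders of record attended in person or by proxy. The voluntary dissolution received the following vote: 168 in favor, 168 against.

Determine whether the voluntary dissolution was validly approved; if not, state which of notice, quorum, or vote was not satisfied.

Notice: 20 days given; 20 required. Satisfied.
Quorum: 20% of 1,676 = 335.20, rounded up to 336; 336 present. Satisfied.
Vote: requires a majority of those present (336); a majority of 336 is 169, so 169 needed; 168 in favor. Not satisfied.

Invalid — vote requirement not satisfied.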